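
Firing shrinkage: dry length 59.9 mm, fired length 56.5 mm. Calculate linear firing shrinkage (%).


FS = (59.9 - 56.5) / 59.9 * 100 = 5.68%

5.68


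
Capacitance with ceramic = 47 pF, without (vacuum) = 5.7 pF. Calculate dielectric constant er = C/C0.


er = 47 / 5.7 = 8.25

8.25


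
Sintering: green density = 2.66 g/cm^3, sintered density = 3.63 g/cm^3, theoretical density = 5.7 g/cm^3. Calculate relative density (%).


Relative = 3.63 / 5.7 * 100 = 63.7%

63.7


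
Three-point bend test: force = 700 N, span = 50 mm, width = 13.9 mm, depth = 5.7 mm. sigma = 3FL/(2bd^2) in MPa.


sigma = 3*700*50/(2*13.9*5.7^2) = 116.3 MPa

116.3


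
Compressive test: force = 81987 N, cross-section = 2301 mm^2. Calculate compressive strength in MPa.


CS = 81987 / 2301 = 35.6 MPa

35.6


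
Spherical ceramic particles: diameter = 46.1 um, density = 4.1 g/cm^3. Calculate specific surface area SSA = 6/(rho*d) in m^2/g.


SSA = 6 / (4.1 * 46.1) = 0.032 m^2/g

0.032


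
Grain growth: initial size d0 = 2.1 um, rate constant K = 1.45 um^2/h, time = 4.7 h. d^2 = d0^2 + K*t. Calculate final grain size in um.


d^2 = 2.1^2 + 1.45*4.7 = 11.225
d = sqrt(11.225) = 3.35 um

3.35


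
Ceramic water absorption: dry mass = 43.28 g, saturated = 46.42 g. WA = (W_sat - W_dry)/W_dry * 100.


WA = (46.42 - 43.28) / 43.28 * 100 = 7.26%

7.26


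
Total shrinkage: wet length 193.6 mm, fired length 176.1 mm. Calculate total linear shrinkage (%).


TS = (193.6 - 176.1) / 193.6 * 100 = 9.04%

9.04


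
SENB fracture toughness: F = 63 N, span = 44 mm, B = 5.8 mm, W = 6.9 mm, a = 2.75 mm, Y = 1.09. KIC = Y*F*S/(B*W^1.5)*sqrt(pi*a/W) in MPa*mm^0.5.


KIC = 1.09*63*44/(5.8*6.9^1.5)*sqrt(pi*2.75/6.9) = 32.16

32.16


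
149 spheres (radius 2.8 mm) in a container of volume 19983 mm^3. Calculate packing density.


V_sphere = 4/3*pi*2.8^3 = 91.9523 mm^3
Total V = 149*91.9523 = 13700.8927 mm^3
PD = 13700.8927 / 19983 = 0.686

0.686


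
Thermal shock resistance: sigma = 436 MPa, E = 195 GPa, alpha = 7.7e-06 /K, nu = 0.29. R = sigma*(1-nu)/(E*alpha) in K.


R = 436*(1-0.29)/(195*1000*7.7e-06) = 206 K

206


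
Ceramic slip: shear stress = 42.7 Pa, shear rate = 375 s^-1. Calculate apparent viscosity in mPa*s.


eta = tau/gamma * 1000 = 42.7/375 * 1000 = 113.9 mPa*s

113.9


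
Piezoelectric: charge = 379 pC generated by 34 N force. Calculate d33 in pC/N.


d33 = 379 / 34 = 11.1 pC/N

11.1


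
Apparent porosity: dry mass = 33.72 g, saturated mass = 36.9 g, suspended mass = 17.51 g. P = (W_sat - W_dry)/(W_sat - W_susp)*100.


P = (36.9 - 33.72) / (36.9 - 17.51) * 100 = 3.18 / 19.39 * 100 = 16.4%

16.4


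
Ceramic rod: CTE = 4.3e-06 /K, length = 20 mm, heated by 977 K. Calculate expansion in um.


dL = 4.3e-06 * 20 * 977 * 1000 = 84.022 um

84.022


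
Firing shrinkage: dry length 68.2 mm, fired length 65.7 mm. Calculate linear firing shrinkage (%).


FS = (68.2 - 65.7) / 68.2 * 100 = 3.67%

3.67


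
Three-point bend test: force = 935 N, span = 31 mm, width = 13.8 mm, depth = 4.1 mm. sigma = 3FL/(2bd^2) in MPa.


sigma = 3*935*31/(2*13.8*4.1^2) = 187.4 MPa

187.4


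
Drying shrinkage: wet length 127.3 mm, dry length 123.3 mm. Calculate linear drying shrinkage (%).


DS = (127.3 - 123.3) / 127.3 * 100 = 3.14%

3.14


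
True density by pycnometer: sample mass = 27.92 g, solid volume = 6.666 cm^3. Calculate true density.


TD = 27.92 / 6.666 = 4.188 g/cm^3

4.188


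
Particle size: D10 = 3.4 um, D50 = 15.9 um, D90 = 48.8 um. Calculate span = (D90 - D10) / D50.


Span = (48.8 - 3.4) / 15.9 = 45.4 / 15.9 = 2.855

2.855


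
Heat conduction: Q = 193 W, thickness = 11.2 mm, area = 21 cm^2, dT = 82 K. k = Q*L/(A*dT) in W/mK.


k = 193*11.2/1000/(21/10000*82) = 12.55 W/mK

12.55


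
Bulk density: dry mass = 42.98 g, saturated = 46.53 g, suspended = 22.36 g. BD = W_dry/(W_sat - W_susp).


BD = 42.98 / (46.53 - 22.36) = 42.98 / 24.17 = 1.778 g/cm^3

1.778


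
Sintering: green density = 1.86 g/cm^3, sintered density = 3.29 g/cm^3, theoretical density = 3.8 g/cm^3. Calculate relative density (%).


Relative = 3.29 / 3.8 * 100 = 86.6%

86.6


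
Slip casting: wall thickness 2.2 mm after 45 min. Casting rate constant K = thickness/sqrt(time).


K = 2.2 / sqrt(45) = 2.2 / 6.7082 = 0.328 mm/min^0.5

0.328


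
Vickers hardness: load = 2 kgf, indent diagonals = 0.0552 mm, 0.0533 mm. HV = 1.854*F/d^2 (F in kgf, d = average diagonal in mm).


d_avg = (0.0552+0.0533)/2 = 0.05425 mm
HV = 1.854*2/0.05425^2 = 1260

1260


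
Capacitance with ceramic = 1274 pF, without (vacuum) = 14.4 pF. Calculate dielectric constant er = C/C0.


er = 1274 / 14.4 = 88.47

88.47


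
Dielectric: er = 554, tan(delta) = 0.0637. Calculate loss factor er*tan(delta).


Loss = 554 * 0.0637 = 35.29

35.29


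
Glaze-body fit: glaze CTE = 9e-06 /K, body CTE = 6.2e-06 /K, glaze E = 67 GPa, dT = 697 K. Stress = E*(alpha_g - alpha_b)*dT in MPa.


Stress = 67*1000*(9e-06 - 6.2e-06)*697 = 130.8 MPa

130.8


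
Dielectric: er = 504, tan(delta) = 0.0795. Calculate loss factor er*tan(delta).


Loss = 504 * 0.0795 = 40.068

40.068


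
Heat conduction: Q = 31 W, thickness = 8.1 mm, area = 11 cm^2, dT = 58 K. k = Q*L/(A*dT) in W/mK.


k = 31*8.1/1000/(11/10000*58) = 3.94 W/mK

3.94


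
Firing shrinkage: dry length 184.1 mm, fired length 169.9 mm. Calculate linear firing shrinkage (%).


FS = (184.1 - 169.9) / 184.1 * 100 = 7.71%

7.71


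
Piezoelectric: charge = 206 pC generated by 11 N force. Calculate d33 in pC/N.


d33 = 206 / 11 = 18.7 pC/N

18.7


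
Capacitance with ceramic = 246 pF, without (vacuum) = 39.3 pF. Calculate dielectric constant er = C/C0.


er = 246 / 39.3 = 6.26

6.26


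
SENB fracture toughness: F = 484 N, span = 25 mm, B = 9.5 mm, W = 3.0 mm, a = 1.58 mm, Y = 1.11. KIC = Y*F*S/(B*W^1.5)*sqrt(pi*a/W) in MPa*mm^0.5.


KIC = 1.11*484*25/(9.5*3.0^1.5)*sqrt(pi*1.58/3.0) = 349.98

349.98


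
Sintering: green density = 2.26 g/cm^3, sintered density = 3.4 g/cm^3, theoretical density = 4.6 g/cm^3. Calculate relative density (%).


Relative = 3.4 / 4.6 * 100 = 73.9%

73.9


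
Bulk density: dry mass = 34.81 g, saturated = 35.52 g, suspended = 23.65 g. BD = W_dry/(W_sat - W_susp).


BD = 34.81 / (35.52 - 23.65) = 34.81 / 11.87 = 2.933 g/cm^3

2.933


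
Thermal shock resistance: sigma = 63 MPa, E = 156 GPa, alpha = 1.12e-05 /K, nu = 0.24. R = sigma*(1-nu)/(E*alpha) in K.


R = 63*(1-0.24)/(156*1000*1.12e-05) = 27 K

27


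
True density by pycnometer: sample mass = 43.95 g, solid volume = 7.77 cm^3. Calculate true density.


TD = 43.95 / 7.77 = 5.656 g/cm^3

5.656


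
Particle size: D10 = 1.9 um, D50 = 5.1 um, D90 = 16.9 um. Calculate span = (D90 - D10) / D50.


Span = (16.9 - 1.9) / 5.1 = 15.0 / 5.1 = 2.941

2.941


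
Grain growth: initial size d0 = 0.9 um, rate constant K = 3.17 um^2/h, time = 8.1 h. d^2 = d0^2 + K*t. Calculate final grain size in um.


d^2 = 0.9^2 + 3.17*8.1 = 26.487
d = sqrt(26.487) = 5.15 um

5.15


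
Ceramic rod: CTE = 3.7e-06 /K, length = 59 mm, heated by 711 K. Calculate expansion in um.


dL = 3.7e-06 * 59 * 711 * 1000 = 155.211 um

155.211


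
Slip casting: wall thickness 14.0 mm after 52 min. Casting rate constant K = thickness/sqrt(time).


K = 14.0 / sqrt(52) = 14.0 / 7.2111 = 1.941 mm/min^0.5

1.941


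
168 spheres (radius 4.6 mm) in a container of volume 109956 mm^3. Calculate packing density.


V_sphere = 4/3*pi*4.6^3 = 407.7201 mm^3
Total V = 168*407.7201 = 68496.9768 mm^3
PD = 68496.9768 / 109956 = 0.623

0.623


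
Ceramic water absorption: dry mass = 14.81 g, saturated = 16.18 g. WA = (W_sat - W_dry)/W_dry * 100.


WA = (16.18 - 14.81) / 14.81 * 100 = 9.25%

9.25


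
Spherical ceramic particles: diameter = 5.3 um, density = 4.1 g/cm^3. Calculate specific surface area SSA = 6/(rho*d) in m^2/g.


SSA = 6 / (4.1 * 5.3) = 0.276 m^2/g

0.276


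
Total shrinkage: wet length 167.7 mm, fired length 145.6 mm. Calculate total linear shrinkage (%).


TS = (167.7 - 145.6) / 167.7 * 100 = 13.18%

13.18


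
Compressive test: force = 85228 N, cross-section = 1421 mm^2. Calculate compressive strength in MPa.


CS = 85228 / 1421 = 60.0 MPa

60.0


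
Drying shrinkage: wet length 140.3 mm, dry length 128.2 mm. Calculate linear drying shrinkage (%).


DS = (140.3 - 128.2) / 140.3 * 100 = 8.62%

8.62


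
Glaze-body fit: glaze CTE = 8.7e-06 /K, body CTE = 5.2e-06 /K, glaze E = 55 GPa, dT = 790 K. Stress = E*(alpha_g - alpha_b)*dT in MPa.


Stress = 55*1000*(8.7e-06 - 5.2e-06)*790 = 152.1 MPa

152.1


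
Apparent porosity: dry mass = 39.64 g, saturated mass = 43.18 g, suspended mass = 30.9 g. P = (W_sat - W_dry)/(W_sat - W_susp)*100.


P = (43.18 - 39.64) / (43.18 - 30.9) * 100 = 3.54 / 12.28 * 100 = 28.8%

28.8


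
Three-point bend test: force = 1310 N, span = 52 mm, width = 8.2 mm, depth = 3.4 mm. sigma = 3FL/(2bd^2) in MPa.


sigma = 3*1310*52/(2*8.2*3.4^2) = 1077.9 MPa

1077.9


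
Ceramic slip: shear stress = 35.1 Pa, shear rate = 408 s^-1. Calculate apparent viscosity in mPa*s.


eta = tau/gamma * 1000 = 35.1/408 * 1000 = 86.0 mPa*s

86.0


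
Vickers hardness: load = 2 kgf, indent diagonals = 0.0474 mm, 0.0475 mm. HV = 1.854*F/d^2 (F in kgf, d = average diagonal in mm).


d_avg = (0.0474+0.0475)/2 = 0.04745 mm
HV = 1.854*2/0.04745^2 = 1647

1647


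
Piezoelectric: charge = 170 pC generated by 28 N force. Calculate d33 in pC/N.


d33 = 170 / 28 = 6.1 pC/N

6.1


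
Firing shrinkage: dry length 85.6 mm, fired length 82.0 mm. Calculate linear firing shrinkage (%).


FS = (85.6 - 82.0) / 85.6 * 100 = 4.21%

4.21


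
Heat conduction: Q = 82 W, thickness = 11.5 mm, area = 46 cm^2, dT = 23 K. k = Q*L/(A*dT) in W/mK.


k = 82*11.5/1000/(46/10000*23) = 8.91 W/mK

8.91


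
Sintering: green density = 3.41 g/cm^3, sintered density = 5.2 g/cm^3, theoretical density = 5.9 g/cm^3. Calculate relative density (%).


Relative = 5.2 / 5.9 * 100 = 88.1%

88.1


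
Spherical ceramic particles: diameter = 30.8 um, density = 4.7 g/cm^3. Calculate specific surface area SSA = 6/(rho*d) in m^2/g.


SSA = 6 / (4.7 * 30.8) = 0.041 m^2/g

0.041


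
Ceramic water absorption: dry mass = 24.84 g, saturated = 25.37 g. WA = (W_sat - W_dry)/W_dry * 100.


WA = (25.37 - 24.84) / 24.84 * 100 = 2.13%

2.13


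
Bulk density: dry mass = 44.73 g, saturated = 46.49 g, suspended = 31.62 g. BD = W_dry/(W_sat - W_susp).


BD = 44.73 / (46.49 - 31.62) = 44.73 / 14.87 = 3.008 g/cm^3

3.008


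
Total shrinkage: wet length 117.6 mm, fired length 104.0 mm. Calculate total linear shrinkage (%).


TS = (117.6 - 104.0) / 117.6 * 100 = 11.56%

11.56


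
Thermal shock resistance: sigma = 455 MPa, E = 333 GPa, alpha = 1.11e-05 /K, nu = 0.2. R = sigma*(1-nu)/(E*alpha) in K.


R = 455*(1-0.2)/(333*1000*1.11e-05) = 98 K

98


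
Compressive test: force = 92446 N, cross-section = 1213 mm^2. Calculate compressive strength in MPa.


CS = 92446 / 1213 = 76.2 MPa

76.2


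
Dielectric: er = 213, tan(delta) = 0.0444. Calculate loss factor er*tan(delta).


Loss = 213 * 0.0444 = 9.457

9.457


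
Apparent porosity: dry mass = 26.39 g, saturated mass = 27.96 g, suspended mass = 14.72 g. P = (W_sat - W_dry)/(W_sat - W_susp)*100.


P = (27.96 - 26.39) / (27.96 - 14.72) * 100 = 1.57 / 13.24 * 100 = 11.9%

11.9


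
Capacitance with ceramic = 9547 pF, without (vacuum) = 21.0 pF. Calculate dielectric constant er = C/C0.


er = 9547 / 21.0 = 454.62

454.62


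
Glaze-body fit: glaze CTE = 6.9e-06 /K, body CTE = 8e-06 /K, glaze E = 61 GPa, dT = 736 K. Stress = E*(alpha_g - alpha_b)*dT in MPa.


Stress = 61*1000*(6.9e-06 - 8e-06)*736 = -49.4 MPa

-49.4


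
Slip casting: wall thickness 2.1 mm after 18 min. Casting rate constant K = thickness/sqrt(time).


K = 2.1 / sqrt(18) = 2.1 / 4.2426 = 0.495 mm/min^0.5

0.495


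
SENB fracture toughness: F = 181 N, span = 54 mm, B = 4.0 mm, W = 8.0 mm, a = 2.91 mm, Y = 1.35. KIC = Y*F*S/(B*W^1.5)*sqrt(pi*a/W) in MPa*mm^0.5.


KIC = 1.35*181*54/(4.0*8.0^1.5)*sqrt(pi*2.91/8.0) = 155.84

155.84


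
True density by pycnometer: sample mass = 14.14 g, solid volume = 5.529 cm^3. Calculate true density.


TD = 14.14 / 5.529 = 2.557 g/cm^3

2.557


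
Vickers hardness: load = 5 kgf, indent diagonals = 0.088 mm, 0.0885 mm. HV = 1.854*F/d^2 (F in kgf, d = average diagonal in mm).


d_avg = (0.088+0.0885)/2 = 0.08825 mm
HV = 1.854*5/0.08825^2 = 1190

1190


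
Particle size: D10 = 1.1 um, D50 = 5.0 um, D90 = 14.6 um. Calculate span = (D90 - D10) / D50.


Span = (14.6 - 1.1) / 5.0 = 13.5 / 5.0 = 2.7

2.7


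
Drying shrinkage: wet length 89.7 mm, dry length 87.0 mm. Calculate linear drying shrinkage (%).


DS = (89.7 - 87.0) / 89.7 * 100 = 3.01%

3.01


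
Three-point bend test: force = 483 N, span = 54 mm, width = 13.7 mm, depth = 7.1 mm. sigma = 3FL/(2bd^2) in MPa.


sigma = 3*483*54/(2*13.7*7.1^2) = 56.6 MPa

56.6


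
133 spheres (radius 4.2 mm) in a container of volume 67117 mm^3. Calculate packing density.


V_sphere = 4/3*pi*4.2^3 = 310.3391 mm^3
Total V = 133*310.3391 = 41275.1003 mm^3
PD = 41275.1003 / 67117 = 0.615

0.615


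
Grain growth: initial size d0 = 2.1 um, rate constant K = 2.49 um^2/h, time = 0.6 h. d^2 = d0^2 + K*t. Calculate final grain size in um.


d^2 = 2.1^2 + 2.49*0.6 = 5.904
d = sqrt(5.904) = 2.43 um

2.43


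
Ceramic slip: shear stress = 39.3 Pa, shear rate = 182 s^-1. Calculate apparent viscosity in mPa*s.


eta = tau/gamma * 1000 = 39.3/182 * 1000 = 215.9 mPa*s

215.9


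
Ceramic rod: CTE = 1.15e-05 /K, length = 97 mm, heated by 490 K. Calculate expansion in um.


dL = 1.15e-05 * 97 * 490 * 1000 = 546.595 um

546.595


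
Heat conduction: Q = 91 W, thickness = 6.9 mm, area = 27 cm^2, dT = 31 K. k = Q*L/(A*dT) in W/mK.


k = 91*6.9/1000/(27/10000*31) = 7.5 W/mK

7.5


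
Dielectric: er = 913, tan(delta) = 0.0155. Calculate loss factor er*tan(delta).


Loss = 913 * 0.0155 = 14.152

14.152


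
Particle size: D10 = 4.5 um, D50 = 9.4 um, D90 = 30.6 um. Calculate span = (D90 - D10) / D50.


Span = (30.6 - 4.5) / 9.4 = 26.1 / 9.4 = 2.777

2.777


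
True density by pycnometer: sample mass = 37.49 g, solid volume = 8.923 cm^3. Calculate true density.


TD = 37.49 / 8.923 = 4.202 g/cm^3

4.202


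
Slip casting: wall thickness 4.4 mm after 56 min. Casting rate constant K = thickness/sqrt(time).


K = 4.4 / sqrt(56) = 4.4 / 7.4833 = 0.588 mm/min^0.5

0.588


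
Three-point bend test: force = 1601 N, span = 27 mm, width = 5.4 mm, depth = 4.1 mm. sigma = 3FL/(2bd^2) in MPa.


sigma = 3*1601*27/(2*5.4*4.1^2) = 714.3 MPa

714.3


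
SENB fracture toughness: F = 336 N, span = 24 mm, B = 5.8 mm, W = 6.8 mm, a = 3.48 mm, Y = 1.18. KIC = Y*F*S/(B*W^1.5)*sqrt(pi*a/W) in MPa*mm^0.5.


KIC = 1.18*336*24/(5.8*6.8^1.5)*sqrt(pi*3.48/6.8) = 117.31

117.31


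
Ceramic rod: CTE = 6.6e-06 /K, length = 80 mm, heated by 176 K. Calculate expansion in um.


dL = 6.6e-06 * 80 * 176 * 1000 = 92.928 um

92.928


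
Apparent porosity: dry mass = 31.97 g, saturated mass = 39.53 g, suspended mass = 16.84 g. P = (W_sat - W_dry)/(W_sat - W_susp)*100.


P = (39.53 - 31.97) / (39.53 - 16.84) * 100 = 7.56 / 22.69 * 100 = 33.3%

33.3


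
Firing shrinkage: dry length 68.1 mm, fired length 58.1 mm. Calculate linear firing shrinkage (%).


FS = (68.1 - 58.1) / 68.1 * 100 = 14.68%

14.68


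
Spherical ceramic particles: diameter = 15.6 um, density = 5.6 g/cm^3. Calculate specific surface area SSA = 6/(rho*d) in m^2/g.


SSA = 6 / (5.6 * 15.6) = 0.069 m^2/g

0.069


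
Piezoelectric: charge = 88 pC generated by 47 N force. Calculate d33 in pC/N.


d33 = 88 / 47 = 1.9 pC/N

1.9


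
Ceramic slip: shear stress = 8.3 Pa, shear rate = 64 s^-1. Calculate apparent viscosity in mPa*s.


eta = tau/gamma * 1000 = 8.3/64 * 1000 = 129.7 mPa*s

129.7


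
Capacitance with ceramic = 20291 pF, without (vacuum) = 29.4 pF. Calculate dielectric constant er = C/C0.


er = 20291 / 29.4 = 690.17

690.17


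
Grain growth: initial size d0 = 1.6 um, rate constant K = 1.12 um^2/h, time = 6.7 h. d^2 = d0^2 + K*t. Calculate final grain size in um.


d^2 = 1.6^2 + 1.12*6.7 = 10.064
d = sqrt(10.064) = 3.17 um

3.17


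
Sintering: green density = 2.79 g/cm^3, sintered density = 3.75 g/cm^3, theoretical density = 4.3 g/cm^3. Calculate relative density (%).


Relative = 3.75 / 4.3 * 100 = 87.2%

87.2


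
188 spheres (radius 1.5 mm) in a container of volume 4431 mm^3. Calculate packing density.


V_sphere = 4/3*pi*1.5^3 = 14.1372 mm^3
Total V = 188*14.1372 = 2657.7936 mm^3
PD = 2657.7936 / 4431 = 0.6

0.6


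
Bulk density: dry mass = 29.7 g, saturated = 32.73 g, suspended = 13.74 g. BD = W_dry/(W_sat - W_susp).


BD = 29.7 / (32.73 - 13.74) = 29.7 / 18.99 = 1.564 g/cm^3

1.564


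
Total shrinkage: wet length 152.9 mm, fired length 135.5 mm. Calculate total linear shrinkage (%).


TS = (152.9 - 135.5) / 152.9 * 100 = 11.38%

11.38


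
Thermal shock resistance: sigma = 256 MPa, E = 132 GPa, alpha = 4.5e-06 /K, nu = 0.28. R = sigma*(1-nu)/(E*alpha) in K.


R = 256*(1-0.28)/(132*1000*4.5e-06) = 310 K

310


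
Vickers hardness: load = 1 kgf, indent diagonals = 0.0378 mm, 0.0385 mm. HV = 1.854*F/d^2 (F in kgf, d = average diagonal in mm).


d_avg = (0.0378+0.0385)/2 = 0.03815 mm
HV = 1.854*1/0.03815^2 = 1274

1274


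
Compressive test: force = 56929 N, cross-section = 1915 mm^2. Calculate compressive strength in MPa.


CS = 56929 / 1915 = 29.7 MPa

29.7


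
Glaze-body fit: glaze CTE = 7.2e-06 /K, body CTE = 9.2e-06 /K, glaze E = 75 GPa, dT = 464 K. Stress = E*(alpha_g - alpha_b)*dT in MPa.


Stress = 75*1000*(7.2e-06 - 9.2e-06)*464 = -69.6 MPa

-69.6


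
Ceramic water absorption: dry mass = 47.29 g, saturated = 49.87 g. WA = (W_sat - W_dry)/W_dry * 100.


WA = (49.87 - 47.29) / 47.29 * 100 = 5.46%

5.46


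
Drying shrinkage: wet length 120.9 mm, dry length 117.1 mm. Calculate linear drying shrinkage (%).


DS = (120.9 - 117.1) / 120.9 * 100 = 3.14%

3.14


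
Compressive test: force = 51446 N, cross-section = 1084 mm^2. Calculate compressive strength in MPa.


CS = 51446 / 1084 = 47.5 MPa

47.5


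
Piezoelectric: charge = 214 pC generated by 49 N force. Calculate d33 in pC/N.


d33 = 214 / 49 = 4.4 pC/N

4.4


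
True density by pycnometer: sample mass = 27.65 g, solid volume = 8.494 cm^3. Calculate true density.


TD = 27.65 / 8.494 = 3.255 g/cm^3

3.255


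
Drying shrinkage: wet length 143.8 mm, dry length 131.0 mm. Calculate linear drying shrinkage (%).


DS = (143.8 - 131.0) / 143.8 * 100 = 8.9%

8.9


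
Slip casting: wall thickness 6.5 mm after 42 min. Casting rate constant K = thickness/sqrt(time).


K = 6.5 / sqrt(42) = 6.5 / 6.4807 = 1.003 mm/min^0.5

1.003


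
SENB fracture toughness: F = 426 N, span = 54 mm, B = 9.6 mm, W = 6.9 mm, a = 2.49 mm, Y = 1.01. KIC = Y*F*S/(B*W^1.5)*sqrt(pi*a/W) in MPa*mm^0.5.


KIC = 1.01*426*54/(9.6*6.9^1.5)*sqrt(pi*2.49/6.9) = 142.18

142.18


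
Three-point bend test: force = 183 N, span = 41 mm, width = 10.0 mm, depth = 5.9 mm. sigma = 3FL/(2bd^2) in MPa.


sigma = 3*183*41/(2*10.0*5.9^2) = 32.3 MPa

32.3


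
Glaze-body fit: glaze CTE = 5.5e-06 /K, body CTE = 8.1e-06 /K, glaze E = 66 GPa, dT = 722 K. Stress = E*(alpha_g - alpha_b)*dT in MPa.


Stress = 66*1000*(5.5e-06 - 8.1e-06)*722 = -123.9 MPa

-123.9


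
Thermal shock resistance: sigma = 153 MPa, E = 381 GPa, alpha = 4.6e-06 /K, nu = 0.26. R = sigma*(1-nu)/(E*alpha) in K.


R = 153*(1-0.26)/(381*1000*4.6e-06) = 65 K

65


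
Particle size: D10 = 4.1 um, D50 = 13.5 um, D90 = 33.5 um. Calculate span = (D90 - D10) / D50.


Span = (33.5 - 4.1) / 13.5 = 29.4 / 13.5 = 2.178

2.178


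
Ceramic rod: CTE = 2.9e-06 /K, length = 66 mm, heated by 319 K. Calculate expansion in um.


dL = 2.9e-06 * 66 * 319 * 1000 = 61.057 um

61.057


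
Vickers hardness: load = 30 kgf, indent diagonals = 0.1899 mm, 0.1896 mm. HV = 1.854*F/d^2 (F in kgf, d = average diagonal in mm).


d_avg = (0.1899+0.1896)/2 = 0.18975 mm
HV = 1.854*30/0.18975^2 = 1545

1545


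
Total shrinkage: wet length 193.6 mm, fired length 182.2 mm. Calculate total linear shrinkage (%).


TS = (193.6 - 182.2) / 193.6 * 100 = 5.89%

5.89


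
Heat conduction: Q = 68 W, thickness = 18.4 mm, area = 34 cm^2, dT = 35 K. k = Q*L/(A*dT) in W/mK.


k = 68*18.4/1000/(34/10000*35) = 10.51 W/mK

10.51


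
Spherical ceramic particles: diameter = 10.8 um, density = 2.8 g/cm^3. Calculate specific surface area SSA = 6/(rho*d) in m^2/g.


SSA = 6 / (2.8 * 10.8) = 0.198 m^2/g

0.198


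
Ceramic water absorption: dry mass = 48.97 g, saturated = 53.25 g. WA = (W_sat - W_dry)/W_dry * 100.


WA = (53.25 - 48.97) / 48.97 * 100 = 8.74%

8.74


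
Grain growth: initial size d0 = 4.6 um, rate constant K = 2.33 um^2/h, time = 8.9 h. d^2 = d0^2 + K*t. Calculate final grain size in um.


d^2 = 4.6^2 + 2.33*8.9 = 41.897
d = sqrt(41.897) = 6.47 um

6.47


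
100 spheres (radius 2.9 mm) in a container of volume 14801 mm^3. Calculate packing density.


V_sphere = 4/3*pi*2.9^3 = 102.1604 mm^3
Total V = 100*102.1604 = 10216.04 mm^3
PD = 10216.04 / 14801 = 0.69

0.69


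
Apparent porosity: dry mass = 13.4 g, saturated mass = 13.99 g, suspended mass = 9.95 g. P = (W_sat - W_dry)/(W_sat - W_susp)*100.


P = (13.99 - 13.4) / (13.99 - 9.95) * 100 = 0.59 / 4.04 * 100 = 14.6%

14.6


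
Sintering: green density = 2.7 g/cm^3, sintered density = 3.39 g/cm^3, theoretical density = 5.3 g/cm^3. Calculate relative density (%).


Relative = 3.39 / 5.3 * 100 = 64.0%

64.0


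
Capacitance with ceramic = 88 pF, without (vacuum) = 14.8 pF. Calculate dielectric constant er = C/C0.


er = 88 / 14.8 = 5.95

5.95


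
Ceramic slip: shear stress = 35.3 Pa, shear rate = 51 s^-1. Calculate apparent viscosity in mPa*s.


eta = tau/gamma * 1000 = 35.3/51 * 1000 = 692.2 mPa*s

692.2


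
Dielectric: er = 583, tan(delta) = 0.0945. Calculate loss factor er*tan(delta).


Loss = 583 * 0.0945 = 55.094

55.094


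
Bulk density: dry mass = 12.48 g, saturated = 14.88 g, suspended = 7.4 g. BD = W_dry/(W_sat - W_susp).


BD = 12.48 / (14.88 - 7.4) = 12.48 / 7.48 = 1.668 g/cm^3

1.668


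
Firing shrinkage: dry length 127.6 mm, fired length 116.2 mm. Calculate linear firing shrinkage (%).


FS = (127.6 - 116.2) / 127.6 * 100 = 8.93%

8.93


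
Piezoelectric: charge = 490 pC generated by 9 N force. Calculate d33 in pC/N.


d33 = 490 / 9 = 54.4 pC/N

54.4


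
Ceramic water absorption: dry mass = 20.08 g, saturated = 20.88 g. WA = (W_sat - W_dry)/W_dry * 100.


WA = (20.88 - 20.08) / 20.08 * 100 = 3.98%

3.98


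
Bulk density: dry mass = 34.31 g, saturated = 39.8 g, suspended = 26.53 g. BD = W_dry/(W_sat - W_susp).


BD = 34.31 / (39.8 - 26.53) = 34.31 / 13.27 = 2.586 g/cm^3

2.586


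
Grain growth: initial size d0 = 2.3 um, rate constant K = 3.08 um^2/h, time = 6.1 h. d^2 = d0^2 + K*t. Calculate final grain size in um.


d^2 = 2.3^2 + 3.08*6.1 = 24.078
d = sqrt(24.078) = 4.91 um

4.91


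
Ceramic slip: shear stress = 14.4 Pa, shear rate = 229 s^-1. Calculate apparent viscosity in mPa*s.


eta = tau/gamma * 1000 = 14.4/229 * 1000 = 62.9 mPa*s

62.9


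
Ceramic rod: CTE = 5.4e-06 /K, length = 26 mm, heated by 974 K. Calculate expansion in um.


dL = 5.4e-06 * 26 * 974 * 1000 = 136.75 um

136.75


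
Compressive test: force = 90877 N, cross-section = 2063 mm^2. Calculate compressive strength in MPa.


CS = 90877 / 2063 = 44.1 MPa

44.1


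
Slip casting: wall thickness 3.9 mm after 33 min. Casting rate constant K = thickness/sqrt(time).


K = 3.9 / sqrt(33) = 3.9 / 5.7446 = 0.679 mm/min^0.5

0.679


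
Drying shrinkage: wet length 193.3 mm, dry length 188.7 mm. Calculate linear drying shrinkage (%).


DS = (193.3 - 188.7) / 193.3 * 100 = 2.38%

2.38


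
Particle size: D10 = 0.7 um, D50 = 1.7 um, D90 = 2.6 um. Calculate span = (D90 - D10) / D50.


Span = (2.6 - 0.7) / 1.7 = 1.9 / 1.7 = 1.118

1.118


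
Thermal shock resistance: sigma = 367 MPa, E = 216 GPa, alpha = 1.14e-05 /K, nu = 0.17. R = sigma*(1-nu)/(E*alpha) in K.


R = 367*(1-0.17)/(216*1000*1.14e-05) = 124 K

124


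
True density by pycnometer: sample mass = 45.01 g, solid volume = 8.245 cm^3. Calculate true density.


TD = 45.01 / 8.245 = 5.459 g/cm^3

5.459


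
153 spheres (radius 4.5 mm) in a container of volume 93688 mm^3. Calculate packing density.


V_sphere = 4/3*pi*4.5^3 = 381.7035 mm^3
Total V = 153*381.7035 = 58400.6355 mm^3
PD = 58400.6355 / 93688 = 0.623

0.623


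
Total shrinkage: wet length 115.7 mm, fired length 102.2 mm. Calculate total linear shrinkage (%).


TS = (115.7 - 102.2) / 115.7 * 100 = 11.67%

11.67


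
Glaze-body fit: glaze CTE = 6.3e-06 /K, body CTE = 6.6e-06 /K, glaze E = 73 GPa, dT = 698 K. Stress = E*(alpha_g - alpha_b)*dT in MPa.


Stress = 73*1000*(6.3e-06 - 6.6e-06)*698 = -15.3 MPa

-15.3


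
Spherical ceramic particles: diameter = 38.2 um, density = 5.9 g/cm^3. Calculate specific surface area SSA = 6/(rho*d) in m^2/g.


SSA = 6 / (5.9 * 38.2) = 0.027 m^2/g

0.027


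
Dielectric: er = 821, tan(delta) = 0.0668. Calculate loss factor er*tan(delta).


Loss = 821 * 0.0668 = 54.843

54.843


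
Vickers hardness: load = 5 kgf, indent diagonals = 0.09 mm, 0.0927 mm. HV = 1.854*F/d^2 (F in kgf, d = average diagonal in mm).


d_avg = (0.09+0.0927)/2 = 0.09135 mm
HV = 1.854*5/0.09135^2 = 1111

1111


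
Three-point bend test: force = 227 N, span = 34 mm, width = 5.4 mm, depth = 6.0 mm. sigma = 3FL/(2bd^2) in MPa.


sigma = 3*227*34/(2*5.4*6.0^2) = 59.6 MPa

59.6


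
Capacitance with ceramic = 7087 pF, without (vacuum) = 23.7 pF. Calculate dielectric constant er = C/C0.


er = 7087 / 23.7 = 299.03

299.03


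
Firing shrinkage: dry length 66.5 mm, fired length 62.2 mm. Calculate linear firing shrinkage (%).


FS = (66.5 - 62.2) / 66.5 * 100 = 6.47%

6.47


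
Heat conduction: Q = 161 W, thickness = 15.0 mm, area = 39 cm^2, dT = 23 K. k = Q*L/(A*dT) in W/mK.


k = 161*15.0/1000/(39/10000*23) = 26.92 W/mK

26.92


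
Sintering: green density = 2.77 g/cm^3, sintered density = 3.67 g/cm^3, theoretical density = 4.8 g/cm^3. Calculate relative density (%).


Relative = 3.67 / 4.8 * 100 = 76.5%

76.5


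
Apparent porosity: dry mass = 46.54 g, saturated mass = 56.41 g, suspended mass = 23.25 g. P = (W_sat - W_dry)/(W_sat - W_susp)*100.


P = (56.41 - 46.54) / (56.41 - 23.25) * 100 = 9.87 / 33.16 * 100 = 29.8%

29.8


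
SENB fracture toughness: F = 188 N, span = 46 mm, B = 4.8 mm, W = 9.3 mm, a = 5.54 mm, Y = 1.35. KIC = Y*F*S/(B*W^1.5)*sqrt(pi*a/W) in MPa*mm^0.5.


KIC = 1.35*188*46/(4.8*9.3^1.5)*sqrt(pi*5.54/9.3) = 117.32

117.32


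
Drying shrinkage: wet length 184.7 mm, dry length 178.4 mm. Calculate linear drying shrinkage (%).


DS = (184.7 - 178.4) / 184.7 * 100 = 3.41%

3.41


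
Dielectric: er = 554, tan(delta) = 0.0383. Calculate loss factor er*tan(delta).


Loss = 554 * 0.0383 = 21.218

21.218


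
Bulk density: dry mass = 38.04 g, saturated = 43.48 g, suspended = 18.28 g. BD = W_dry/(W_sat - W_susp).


BD = 38.04 / (43.48 - 18.28) = 38.04 / 25.2 = 1.51 g/cm^3

1.51


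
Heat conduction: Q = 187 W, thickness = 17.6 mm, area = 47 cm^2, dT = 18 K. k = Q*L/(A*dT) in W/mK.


k = 187*17.6/1000/(47/10000*18) = 38.9 W/mK

38.9


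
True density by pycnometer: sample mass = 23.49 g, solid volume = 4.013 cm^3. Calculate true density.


TD = 23.49 / 4.013 = 5.853 g/cm^3

5.853


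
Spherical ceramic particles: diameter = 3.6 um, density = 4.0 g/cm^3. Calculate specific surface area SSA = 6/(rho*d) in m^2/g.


SSA = 6 / (4.0 * 3.6) = 0.417 m^2/g

0.417


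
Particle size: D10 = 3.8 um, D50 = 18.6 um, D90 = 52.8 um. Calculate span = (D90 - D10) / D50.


Span = (52.8 - 3.8) / 18.6 = 49.0 / 18.6 = 2.634

2.634


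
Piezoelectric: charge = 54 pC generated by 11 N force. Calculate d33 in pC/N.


d33 = 54 / 11 = 4.9 pC/N

4.9


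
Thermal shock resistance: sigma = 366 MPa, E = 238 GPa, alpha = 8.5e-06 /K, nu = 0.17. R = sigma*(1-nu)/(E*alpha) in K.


R = 366*(1-0.17)/(238*1000*8.5e-06) = 150 K

150


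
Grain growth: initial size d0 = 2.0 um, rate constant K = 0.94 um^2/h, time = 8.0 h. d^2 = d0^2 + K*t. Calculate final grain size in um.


d^2 = 2.0^2 + 0.94*8.0 = 11.52
d = sqrt(11.52) = 3.39 um

3.39


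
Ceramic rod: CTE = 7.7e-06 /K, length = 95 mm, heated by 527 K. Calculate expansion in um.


dL = 7.7e-06 * 95 * 527 * 1000 = 385.501 um

385.501


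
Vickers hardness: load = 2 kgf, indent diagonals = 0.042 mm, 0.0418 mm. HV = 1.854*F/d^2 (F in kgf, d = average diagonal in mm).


d_avg = (0.042+0.0418)/2 = 0.0419 mm
HV = 1.854*2/0.0419^2 = 2112

2112


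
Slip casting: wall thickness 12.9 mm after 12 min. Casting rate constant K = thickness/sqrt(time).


K = 12.9 / sqrt(12) = 12.9 / 3.4641 = 3.724 mm/min^0.5

3.724


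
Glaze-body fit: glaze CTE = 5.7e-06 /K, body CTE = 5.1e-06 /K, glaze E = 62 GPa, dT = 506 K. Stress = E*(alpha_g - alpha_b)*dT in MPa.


Stress = 62*1000*(5.7e-06 - 5.1e-06)*506 = 18.8 MPa

18.8


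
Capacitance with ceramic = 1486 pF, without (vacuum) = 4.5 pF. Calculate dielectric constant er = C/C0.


er = 1486 / 4.5 = 330.22

330.22


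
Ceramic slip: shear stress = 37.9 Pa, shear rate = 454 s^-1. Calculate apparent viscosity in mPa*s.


eta = tau/gamma * 1000 = 37.9/454 * 1000 = 83.5 mPa*s

83.5


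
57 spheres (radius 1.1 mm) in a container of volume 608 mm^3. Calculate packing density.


V_sphere = 4/3*pi*1.1^3 = 5.5753 mm^3
Total V = 57*5.5753 = 317.7921 mm^3
PD = 317.7921 / 608 = 0.523

0.523


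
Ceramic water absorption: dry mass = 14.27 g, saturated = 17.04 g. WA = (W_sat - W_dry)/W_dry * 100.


WA = (17.04 - 14.27) / 14.27 * 100 = 19.41%

19.41


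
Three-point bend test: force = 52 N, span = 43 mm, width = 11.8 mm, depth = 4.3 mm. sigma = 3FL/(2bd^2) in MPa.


sigma = 3*52*43/(2*11.8*4.3^2) = 15.4 MPa

15.4


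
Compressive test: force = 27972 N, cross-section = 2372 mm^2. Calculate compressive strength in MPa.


CS = 27972 / 2372 = 11.8 MPa

11.8


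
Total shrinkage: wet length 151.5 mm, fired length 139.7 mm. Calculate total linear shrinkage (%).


TS = (151.5 - 139.7) / 151.5 * 100 = 7.79%

7.79


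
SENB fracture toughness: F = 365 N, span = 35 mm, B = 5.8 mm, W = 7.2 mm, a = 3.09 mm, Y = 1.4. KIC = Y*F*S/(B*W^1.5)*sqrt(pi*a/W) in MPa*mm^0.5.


KIC = 1.4*365*35/(5.8*7.2^1.5)*sqrt(pi*3.09/7.2) = 185.33

185.33


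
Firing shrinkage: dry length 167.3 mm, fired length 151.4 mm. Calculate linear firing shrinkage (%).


FS = (167.3 - 151.4) / 167.3 * 100 = 9.5%

9.5


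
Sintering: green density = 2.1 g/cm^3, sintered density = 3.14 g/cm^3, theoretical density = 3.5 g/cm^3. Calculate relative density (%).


Relative = 3.14 / 3.5 * 100 = 89.7%

89.7


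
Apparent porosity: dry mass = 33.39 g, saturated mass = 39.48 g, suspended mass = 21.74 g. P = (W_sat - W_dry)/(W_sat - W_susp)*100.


P = (39.48 - 33.39) / (39.48 - 21.74) * 100 = 6.09 / 17.74 * 100 = 34.3%

34.3


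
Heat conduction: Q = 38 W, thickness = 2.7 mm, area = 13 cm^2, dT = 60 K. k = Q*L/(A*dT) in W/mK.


k = 38*2.7/1000/(13/10000*60) = 1.32 W/mK

1.32


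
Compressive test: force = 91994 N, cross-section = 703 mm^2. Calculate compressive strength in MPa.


CS = 91994 / 703 = 130.9 MPa

130.9


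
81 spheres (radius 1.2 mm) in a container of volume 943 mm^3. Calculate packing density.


V_sphere = 4/3*pi*1.2^3 = 7.2382 mm^3
Total V = 81*7.2382 = 586.2942 mm^3
PD = 586.2942 / 943 = 0.622

0.622


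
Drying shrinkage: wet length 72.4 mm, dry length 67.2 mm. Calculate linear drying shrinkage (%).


DS = (72.4 - 67.2) / 72.4 * 100 = 7.18%

7.18


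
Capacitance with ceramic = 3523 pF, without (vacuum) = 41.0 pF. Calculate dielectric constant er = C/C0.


er = 3523 / 41.0 = 85.93

85.93


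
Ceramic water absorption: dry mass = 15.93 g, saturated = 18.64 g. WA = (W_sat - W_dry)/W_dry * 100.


WA = (18.64 - 15.93) / 15.93 * 100 = 17.01%

17.01


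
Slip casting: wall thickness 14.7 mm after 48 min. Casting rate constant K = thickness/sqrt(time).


K = 14.7 / sqrt(48) = 14.7 / 6.9282 = 2.122 mm/min^0.5

2.122


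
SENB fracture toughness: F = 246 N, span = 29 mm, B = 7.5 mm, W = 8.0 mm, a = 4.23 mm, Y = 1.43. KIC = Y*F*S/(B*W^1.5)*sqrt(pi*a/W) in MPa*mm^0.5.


KIC = 1.43*246*29/(7.5*8.0^1.5)*sqrt(pi*4.23/8.0) = 77.48

77.48


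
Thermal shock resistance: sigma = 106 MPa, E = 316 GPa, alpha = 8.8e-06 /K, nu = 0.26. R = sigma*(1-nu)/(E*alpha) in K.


R = 106*(1-0.26)/(316*1000*8.8e-06) = 28 K

28


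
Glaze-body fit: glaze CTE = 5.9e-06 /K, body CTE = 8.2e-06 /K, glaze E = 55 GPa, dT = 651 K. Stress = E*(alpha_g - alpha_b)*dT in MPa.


Stress = 55*1000*(5.9e-06 - 8.2e-06)*651 = -82.4 MPa

-82.4


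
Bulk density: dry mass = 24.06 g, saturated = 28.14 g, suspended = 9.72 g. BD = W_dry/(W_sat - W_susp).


BD = 24.06 / (28.14 - 9.72) = 24.06 / 18.42 = 1.306 g/cm^3

1.306


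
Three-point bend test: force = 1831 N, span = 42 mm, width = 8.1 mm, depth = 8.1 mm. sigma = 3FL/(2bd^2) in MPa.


sigma = 3*1831*42/(2*8.1*8.1^2) = 217.1 MPa

217.1


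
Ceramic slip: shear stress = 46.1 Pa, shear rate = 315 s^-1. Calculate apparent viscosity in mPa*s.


eta = tau/gamma * 1000 = 46.1/315 * 1000 = 146.3 mPa*s

146.3


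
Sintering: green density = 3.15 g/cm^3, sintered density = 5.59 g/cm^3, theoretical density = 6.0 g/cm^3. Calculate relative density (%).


Relative = 5.59 / 6.0 * 100 = 93.2%

93.2


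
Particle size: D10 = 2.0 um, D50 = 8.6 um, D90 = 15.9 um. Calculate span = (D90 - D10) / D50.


Span = (15.9 - 2.0) / 8.6 = 13.9 / 8.6 = 1.616

1.616


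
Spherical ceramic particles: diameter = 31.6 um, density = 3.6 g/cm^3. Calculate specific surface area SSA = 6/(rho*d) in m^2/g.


SSA = 6 / (3.6 * 31.6) = 0.053 m^2/g

0.053


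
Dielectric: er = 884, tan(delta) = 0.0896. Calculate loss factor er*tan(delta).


Loss = 884 * 0.0896 = 79.206

79.206


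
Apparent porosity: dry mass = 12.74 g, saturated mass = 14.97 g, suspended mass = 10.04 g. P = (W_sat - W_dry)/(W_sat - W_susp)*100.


P = (14.97 - 12.74) / (14.97 - 10.04) * 100 = 2.23 / 4.93 * 100 = 45.2%

45.2


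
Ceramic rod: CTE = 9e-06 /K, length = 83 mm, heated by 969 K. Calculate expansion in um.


dL = 9e-06 * 83 * 969 * 1000 = 723.843 um

723.843


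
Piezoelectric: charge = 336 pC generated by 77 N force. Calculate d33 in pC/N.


d33 = 336 / 77 = 4.4 pC/N

4.4


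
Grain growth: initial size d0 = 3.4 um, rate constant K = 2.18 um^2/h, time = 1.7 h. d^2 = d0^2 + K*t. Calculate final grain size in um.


d^2 = 3.4^2 + 2.18*1.7 = 15.266
d = sqrt(15.266) = 3.91 um

3.91


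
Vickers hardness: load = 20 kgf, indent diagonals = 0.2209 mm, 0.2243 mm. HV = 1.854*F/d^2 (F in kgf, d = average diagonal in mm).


d_avg = (0.2209+0.2243)/2 = 0.2226 mm
HV = 1.854*20/0.2226^2 = 748

748


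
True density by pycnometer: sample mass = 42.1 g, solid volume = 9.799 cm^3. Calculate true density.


TD = 42.1 / 9.799 = 4.296 g/cm^3

4.296


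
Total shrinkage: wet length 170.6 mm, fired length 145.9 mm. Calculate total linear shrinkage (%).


TS = (170.6 - 145.9) / 170.6 * 100 = 14.48%

14.48


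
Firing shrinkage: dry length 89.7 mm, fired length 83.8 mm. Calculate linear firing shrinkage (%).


FS = (89.7 - 83.8) / 89.7 * 100 = 6.58%

6.58


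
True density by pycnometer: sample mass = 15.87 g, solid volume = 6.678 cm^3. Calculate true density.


TD = 15.87 / 6.678 = 2.376 g/cm^3

2.376


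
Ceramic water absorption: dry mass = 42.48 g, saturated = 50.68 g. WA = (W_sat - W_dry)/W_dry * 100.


WA = (50.68 - 42.48) / 42.48 * 100 = 19.3%

19.3


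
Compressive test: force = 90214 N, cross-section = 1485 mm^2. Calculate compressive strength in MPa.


CS = 90214 / 1485 = 60.8 MPa

60.8


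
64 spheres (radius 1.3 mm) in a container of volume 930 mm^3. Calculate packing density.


V_sphere = 4/3*pi*1.3^3 = 9.2028 mm^3
Total V = 64*9.2028 = 588.9792 mm^3
PD = 588.9792 / 930 = 0.633

0.633


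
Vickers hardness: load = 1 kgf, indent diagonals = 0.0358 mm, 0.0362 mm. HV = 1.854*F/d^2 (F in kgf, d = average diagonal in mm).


d_avg = (0.0358+0.0362)/2 = 0.036 mm
HV = 1.854*1/0.036^2 = 1431

1431


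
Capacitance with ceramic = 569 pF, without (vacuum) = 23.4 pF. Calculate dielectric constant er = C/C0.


er = 569 / 23.4 = 24.32

24.32


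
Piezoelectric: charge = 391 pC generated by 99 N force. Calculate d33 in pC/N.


d33 = 391 / 99 = 3.9 pC/N

3.9


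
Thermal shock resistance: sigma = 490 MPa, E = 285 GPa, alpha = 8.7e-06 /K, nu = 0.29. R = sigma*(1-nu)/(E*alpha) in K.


R = 490*(1-0.29)/(285*1000*8.7e-06) = 140 K

140


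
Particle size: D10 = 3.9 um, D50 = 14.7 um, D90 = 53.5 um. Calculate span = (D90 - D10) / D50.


Span = (53.5 - 3.9) / 14.7 = 49.6 / 14.7 = 3.374

3.374


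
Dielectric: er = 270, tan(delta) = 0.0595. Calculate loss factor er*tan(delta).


Loss = 270 * 0.0595 = 16.065

16.065


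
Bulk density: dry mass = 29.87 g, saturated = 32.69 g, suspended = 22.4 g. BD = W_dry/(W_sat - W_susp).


BD = 29.87 / (32.69 - 22.4) = 29.87 / 10.29 = 2.903 g/cm^3

2.903


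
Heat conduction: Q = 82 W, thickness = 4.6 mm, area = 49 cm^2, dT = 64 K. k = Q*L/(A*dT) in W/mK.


k = 82*4.6/1000/(49/10000*64) = 1.2 W/mK

1.2


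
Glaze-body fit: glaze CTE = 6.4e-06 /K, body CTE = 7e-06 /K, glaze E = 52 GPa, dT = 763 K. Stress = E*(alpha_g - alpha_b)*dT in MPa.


Stress = 52*1000*(6.4e-06 - 7e-06)*763 = -23.8 MPa

-23.8


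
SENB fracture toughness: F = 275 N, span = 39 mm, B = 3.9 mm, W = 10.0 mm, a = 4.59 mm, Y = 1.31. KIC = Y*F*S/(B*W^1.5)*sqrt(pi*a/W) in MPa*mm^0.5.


KIC = 1.31*275*39/(3.9*10.0^1.5)*sqrt(pi*4.59/10.0) = 136.8

136.8


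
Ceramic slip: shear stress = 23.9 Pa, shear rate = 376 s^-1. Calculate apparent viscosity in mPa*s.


eta = tau/gamma * 1000 = 23.9/376 * 1000 = 63.6 mPa*s

63.6


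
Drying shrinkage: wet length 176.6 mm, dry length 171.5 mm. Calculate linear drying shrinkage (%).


DS = (176.6 - 171.5) / 176.6 * 100 = 2.89%

2.89


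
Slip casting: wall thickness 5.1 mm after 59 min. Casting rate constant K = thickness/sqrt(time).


K = 5.1 / sqrt(59) = 5.1 / 7.6811 = 0.664 mm/min^0.5

0.664


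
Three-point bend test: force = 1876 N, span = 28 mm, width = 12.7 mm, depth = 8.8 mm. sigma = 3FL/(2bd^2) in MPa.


sigma = 3*1876*28/(2*12.7*8.8^2) = 80.1 MPa

80.1


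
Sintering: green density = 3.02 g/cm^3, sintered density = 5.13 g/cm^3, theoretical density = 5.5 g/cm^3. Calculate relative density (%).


Relative = 5.13 / 5.5 * 100 = 93.3%

93.3


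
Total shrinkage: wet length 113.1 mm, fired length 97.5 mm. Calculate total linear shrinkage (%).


TS = (113.1 - 97.5) / 113.1 * 100 = 13.79%

13.79


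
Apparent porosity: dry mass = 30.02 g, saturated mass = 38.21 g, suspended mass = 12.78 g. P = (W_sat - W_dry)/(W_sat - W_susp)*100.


P = (38.21 - 30.02) / (38.21 - 12.78) * 100 = 8.19 / 25.43 * 100 = 32.2%

32.2
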